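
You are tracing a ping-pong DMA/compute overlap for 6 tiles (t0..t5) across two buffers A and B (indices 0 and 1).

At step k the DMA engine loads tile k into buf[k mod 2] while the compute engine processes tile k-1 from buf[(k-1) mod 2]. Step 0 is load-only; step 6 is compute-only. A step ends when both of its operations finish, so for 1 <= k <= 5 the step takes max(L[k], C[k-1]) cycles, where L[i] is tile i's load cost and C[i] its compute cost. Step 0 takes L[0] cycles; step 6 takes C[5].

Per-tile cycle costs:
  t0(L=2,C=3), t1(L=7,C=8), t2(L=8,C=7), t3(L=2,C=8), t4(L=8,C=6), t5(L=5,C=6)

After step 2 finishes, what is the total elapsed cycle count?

[0] DMA t0→A (2c) ∥ CU idle ⇒ 2c, clock 2
[1] DMA t1→B (7c) ∥ CU A:t0 (3c) ⇒ 7c, clock 9
[2] DMA t2→A (8c) ∥ CU B:t1 (8c) ⇒ 8c, clock 17
[3] DMA t3→B (2c) ∥ CU A:t2 (7c) ⇒ 7c, clock 24
[4] DMA t4→A (8c) ∥ CU B:t3 (8c) ⇒ 8c, clock 32
[5] DMA t5→B (5c) ∥ CU A:t4 (6c) ⇒ 6c, clock 38
[6] DMA idle ∥ CU B:t5 (6c) ⇒ 6c, clock 44

end_cycle[2] = 17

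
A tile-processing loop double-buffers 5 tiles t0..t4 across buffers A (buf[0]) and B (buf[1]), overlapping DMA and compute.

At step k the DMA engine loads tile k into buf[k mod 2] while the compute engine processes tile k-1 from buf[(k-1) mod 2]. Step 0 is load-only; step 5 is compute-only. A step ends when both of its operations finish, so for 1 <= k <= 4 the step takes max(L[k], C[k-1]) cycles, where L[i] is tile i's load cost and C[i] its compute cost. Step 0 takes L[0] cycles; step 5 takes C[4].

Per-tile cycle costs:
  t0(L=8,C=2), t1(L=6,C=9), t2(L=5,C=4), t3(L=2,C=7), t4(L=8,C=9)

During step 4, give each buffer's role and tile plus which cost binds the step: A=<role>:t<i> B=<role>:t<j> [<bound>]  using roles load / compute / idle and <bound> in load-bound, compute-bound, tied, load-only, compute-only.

[0] DMA t0→A (8c) ∥ CU idle ⇒ 8c, clock 8
[1] DMA t1→B (6c) ∥ CU A:t0 (2c) ⇒ 6c, clock 14
[2] DMA t2→A (5c) ∥ CU B:t1 (9c) ⇒ 9c, clock 23
[3] DMA t3→B (2c) ∥ CU A:t2 (4c) ⇒ 4c, clock 27
[4] DMA t4→A (8c) ∥ CU B:t3 (7c) ⇒ 8c, clock 35
[5] DMA idle ∥ CU A:t4 (9c) ⇒ 9c, clock 44

step 4: A=load:t4 B=compute:t3 [load-bound]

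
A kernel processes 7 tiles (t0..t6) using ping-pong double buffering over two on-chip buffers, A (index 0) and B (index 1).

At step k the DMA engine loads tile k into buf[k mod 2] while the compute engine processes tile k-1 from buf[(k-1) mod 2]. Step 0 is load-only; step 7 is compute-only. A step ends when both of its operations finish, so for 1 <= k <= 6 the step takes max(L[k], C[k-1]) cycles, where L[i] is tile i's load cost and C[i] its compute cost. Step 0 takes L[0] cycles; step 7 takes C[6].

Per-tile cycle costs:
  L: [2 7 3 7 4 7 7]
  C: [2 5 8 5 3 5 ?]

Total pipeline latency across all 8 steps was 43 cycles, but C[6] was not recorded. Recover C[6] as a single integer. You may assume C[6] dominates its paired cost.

C[6] = 2

step 0 = dur = L[0]=2 = 2
step 1 = dur = max(L[1]=7, C[0]=2) = 7
step 2 = dur = max(L[2]=3, C[1]=5) = 5
step 3 = dur = max(L[3]=7, C[2]=8) = 8
step 4 = dur = max(L[4]=4, C[3]=5) = 5
step 5 = dur = max(L[5]=7, C[4]=3) = 7
step 6 = dur = max(L[6]=7, C[5]=5) = 7
step 7 = dur = C[6]=? = C[6]  (unknown; binding)
sum of known step durations = 41
dur[7] = total - known = 43 - 41 = 2
C[6] is the binding max in step 7, so C[6] = dur[7] = 2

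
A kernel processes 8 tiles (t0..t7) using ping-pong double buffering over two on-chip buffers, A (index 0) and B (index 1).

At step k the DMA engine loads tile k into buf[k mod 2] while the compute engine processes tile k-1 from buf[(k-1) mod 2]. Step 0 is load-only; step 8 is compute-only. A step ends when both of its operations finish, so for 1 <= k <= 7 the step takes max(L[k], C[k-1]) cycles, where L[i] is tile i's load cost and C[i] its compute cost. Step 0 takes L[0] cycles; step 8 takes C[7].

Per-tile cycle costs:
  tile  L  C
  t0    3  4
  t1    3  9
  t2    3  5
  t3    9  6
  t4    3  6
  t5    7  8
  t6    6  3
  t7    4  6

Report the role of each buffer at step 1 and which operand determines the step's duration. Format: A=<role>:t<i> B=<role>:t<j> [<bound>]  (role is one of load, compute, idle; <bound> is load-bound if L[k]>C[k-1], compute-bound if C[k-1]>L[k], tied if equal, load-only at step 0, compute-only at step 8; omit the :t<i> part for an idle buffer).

  0. 3=3c; end=3; A:t0 B:-
  1. max(3,4)=4c; end=7; A:t0 B:t1
  2. max(3,9)=9c; end=16; A:t2 B:t1
  3. max(9,5)=9c; end=25; A:t2 B:t3
  4. max(3,6)=6c; end=31; A:t4 B:t3
  5. max(7,6)=7c; end=38; A:t4 B:t5
  6. max(6,8)=8c; end=46; A:t6 B:t5
  7. max(4,3)=4c; end=50; A:t6 B:t7
  8. 6=6c; end=56; A:t6 B:t7

step 1: A=compute:t0 B=load:t1 [compute-bound]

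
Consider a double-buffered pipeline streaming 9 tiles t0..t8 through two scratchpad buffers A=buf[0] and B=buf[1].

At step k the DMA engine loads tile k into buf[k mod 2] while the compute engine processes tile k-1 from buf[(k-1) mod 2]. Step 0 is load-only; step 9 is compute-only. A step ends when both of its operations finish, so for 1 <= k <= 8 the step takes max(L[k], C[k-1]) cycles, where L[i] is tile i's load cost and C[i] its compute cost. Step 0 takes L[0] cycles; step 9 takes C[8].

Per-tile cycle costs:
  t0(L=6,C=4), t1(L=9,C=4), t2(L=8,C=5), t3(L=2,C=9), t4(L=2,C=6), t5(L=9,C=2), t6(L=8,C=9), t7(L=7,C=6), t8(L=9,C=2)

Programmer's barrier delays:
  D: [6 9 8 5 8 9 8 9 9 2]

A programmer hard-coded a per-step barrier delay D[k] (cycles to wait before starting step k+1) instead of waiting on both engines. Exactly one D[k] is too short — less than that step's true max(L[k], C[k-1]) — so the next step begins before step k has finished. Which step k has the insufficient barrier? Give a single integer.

[0] required=L[0]=6=6 vs D=6 ok
[1] required=max(L[1]=9,C[0]=4)=9 vs D=9 ok
[2] required=max(L[2]=8,C[1]=4)=8 vs D=8 ok
[3] required=max(L[3]=2,C[2]=5)=5 vs D=5 ok
[4] required=max(L[4]=2,C[3]=9)=9 vs D=8 SHORT
[5] required=max(L[5]=9,C[4]=6)=9 vs D=9 ok
[6] required=max(L[6]=8,C[5]=2)=8 vs D=8 ok
[7] required=max(L[7]=7,C[6]=9)=9 vs D=9 ok
[8] required=max(L[8]=9,C[7]=6)=9 vs D=9 ok
[9] required=C[8]=2=2 vs D=2 ok

hazard at step 4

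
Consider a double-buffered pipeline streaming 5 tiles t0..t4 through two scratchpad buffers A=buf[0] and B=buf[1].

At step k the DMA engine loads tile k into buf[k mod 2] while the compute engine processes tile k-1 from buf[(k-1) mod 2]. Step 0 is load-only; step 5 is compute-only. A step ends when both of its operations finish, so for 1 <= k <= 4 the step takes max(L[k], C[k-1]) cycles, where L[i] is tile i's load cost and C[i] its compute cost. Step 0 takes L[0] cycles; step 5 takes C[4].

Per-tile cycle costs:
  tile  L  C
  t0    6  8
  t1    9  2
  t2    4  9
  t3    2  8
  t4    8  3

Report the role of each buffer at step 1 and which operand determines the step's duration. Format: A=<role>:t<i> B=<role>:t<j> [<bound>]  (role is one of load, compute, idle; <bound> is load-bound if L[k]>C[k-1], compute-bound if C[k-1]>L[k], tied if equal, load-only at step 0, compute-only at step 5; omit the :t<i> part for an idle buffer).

[0] DMA t0→A (6c) ∥ CU idle ⇒ 6c, clock 6
[1] DMA t1→B (9c) ∥ CU A:t0 (8c) ⇒ 9c, clock 15
[2] DMA t2→A (4c) ∥ CU B:t1 (2c) ⇒ 4c, clock 19
[3] DMA t3→B (2c) ∥ CU A:t2 (9c) ⇒ 9c, clock 28
[4] DMA t4→A (8c) ∥ CU B:t3 (8c) ⇒ 8c, clock 36
[5] DMA idle ∥ CU A:t4 (3c) ⇒ 3c, clock 39

step 1: A=compute:t0 B=load:t1 [load-bound]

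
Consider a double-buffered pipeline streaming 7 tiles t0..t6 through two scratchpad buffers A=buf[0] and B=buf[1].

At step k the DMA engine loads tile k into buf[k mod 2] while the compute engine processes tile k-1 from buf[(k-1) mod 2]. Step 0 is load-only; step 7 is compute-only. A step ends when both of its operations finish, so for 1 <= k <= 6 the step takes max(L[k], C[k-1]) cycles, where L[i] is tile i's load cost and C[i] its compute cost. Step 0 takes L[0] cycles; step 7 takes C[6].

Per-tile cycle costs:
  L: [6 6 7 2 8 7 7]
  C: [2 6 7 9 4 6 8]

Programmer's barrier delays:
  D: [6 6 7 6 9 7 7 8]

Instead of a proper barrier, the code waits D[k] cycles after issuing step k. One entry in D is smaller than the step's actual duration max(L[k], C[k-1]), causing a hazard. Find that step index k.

hazard at step 3

step 0: need L[0]=6 = 6; D[0]=6 ok
step 1: need max(L[1]=6,C[0]=2) = 6; D[1]=6 ok
step 2: need max(L[2]=7,C[1]=6) = 7; D[2]=7 ok
step 3: need max(L[3]=2,C[2]=7) = 7; D[3]=6 SHORT
step 4: need max(L[4]=8,C[3]=9) = 9; D[4]=9 ok
step 5: need max(L[5]=7,C[4]=4) = 7; D[5]=7 ok
step 6: need max(L[6]=7,C[5]=6) = 7; D[6]=7 ok
step 7: need C[6]=8 = 8; D[7]=8 ok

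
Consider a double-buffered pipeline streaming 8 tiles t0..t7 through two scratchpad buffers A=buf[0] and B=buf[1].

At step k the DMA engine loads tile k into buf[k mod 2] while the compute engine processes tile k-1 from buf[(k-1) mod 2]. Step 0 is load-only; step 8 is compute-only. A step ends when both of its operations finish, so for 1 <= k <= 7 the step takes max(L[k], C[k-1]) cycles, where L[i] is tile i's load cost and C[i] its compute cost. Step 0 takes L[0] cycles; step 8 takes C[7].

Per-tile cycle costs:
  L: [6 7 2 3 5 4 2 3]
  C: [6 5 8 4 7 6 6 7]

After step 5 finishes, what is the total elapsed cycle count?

end_cycle[5] = 38

[0] DMA t0→A (6c) ∥ CU idle ⇒ 6c, clock 6
[1] DMA t1→B (7c) ∥ CU A:t0 (6c) ⇒ 7c, clock 13
[2] DMA t2→A (2c) ∥ CU B:t1 (5c) ⇒ 5c, clock 18
[3] DMA t3→B (3c) ∥ CU A:t2 (8c) ⇒ 8c, clock 26
[4] DMA t4→A (5c) ∥ CU B:t3 (4c) ⇒ 5c, clock 31
[5] DMA t5→B (4c) ∥ CU A:t4 (7c) ⇒ 7c, clock 38
[6] DMA t6→A (2c) ∥ CU B:t5 (6c) ⇒ 6c, clock 44
[7] DMA t7→B (3c) ∥ CU A:t6 (6c) ⇒ 6c, clock 50
[8] DMA idle ∥ CU B:t7 (7c) ⇒ 7c, clock 57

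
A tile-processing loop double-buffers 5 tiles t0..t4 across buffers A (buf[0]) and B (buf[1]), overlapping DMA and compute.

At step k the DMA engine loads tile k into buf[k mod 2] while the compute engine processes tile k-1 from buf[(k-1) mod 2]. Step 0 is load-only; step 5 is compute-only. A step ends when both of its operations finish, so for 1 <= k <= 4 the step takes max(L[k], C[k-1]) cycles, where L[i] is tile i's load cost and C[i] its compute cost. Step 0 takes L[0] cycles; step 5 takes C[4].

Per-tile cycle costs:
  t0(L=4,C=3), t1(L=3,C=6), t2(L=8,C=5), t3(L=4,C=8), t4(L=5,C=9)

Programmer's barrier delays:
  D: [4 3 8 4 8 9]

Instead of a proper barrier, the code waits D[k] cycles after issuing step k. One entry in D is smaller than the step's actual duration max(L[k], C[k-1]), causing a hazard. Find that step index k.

k=0 barrier L[0]=4→4c, D[0]=4 ok
k=1 barrier max(L[1]=3,C[0]=3)→3c, D[1]=3 ok
k=2 barrier max(L[2]=8,C[1]=6)→8c, D[2]=8 ok
k=3 barrier max(L[3]=4,C[2]=5)→5c, D[3]=4 SHORT
k=4 barrier max(L[4]=5,C[3]=8)→8c, D[4]=8 ok
k=5 barrier C[4]=9→9c, D[5]=9 ok

hazard at step 3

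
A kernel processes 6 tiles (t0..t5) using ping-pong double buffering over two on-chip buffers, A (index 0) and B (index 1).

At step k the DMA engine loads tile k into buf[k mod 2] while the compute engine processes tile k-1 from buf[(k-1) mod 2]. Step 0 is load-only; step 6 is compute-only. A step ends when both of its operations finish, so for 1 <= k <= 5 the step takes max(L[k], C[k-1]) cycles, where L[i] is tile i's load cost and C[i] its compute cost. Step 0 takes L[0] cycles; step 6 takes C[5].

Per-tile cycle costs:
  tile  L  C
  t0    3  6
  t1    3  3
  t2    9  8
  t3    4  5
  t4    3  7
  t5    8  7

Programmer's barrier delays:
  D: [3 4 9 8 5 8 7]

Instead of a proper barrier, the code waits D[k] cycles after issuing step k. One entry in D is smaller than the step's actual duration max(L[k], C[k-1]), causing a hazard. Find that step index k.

k=0 barrier L[0]=3→3c, D[0]=3 ok
k=1 barrier max(L[1]=3,C[0]=6)→6c, D[1]=4 SHORT
k=2 barrier max(L[2]=9,C[1]=3)→9c, D[2]=9 ok
k=3 barrier max(L[3]=4,C[2]=8)→8c, D[3]=8 ok
k=4 barrier max(L[4]=3,C[3]=5)→5c, D[4]=5 ok
k=5 barrier max(L[5]=8,C[4]=7)→8c, D[5]=8 ok
k=6 barrier C[5]=7→7c, D[6]=7 ok

hazard at step 1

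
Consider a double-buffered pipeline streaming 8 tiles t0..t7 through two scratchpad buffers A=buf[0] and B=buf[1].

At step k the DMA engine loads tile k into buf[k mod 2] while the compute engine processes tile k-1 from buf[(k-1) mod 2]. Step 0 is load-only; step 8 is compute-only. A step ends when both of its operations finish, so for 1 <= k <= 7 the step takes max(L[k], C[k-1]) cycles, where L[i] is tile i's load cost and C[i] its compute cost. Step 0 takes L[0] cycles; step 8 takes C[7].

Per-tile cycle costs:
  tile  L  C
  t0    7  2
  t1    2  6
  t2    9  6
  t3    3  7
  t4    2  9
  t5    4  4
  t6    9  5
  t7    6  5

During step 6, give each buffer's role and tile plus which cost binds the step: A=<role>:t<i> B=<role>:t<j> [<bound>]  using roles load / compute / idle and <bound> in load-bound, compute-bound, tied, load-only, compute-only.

  0. 7=7c; end=7; A:t0 B:-
  1. max(2,2)=2c; end=9; A:t0 B:t1
  2. max(9,6)=9c; end=18; A:t2 B:t1
  3. max(3,6)=6c; end=24; A:t2 B:t3
  4. max(2,7)=7c; end=31; A:t4 B:t3
  5. max(4,9)=9c; end=40; A:t4 B:t5
  6. max(9,4)=9c; end=49; A:t6 B:t5
  7. max(6,5)=6c; end=55; A:t6 B:t7
  8. 5=5c; end=60; A:t6 B:t7

step 6: A=load:t6 B=compute:t5 [load-bound]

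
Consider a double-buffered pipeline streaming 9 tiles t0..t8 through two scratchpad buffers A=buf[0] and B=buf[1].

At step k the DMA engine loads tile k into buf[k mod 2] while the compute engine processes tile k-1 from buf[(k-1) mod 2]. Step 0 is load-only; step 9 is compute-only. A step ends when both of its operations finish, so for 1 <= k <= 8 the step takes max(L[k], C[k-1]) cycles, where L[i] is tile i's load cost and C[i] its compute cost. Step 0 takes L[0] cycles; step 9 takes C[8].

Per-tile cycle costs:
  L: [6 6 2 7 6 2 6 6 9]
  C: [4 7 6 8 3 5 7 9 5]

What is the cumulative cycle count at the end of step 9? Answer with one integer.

step 0: L[0]=6 → dur=6, Σ=6 | A=load:t0 B=idle [load-only]
step 1: L[1]=6 C[0]=4 → dur=6, Σ=12 | A=compute:t0 B=load:t1 [load-bound]
step 2: L[2]=2 C[1]=7 → dur=7, Σ=19 | A=load:t2 B=compute:t1 [compute-bound]
step 3: L[3]=7 C[2]=6 → dur=7, Σ=26 | A=compute:t2 B=load:t3 [load-bound]
step 4: L[4]=6 C[3]=8 → dur=8, Σ=34 | A=load:t4 B=compute:t3 [compute-bound]
step 5: L[5]=2 C[4]=3 → dur=3, Σ=37 | A=compute:t4 B=load:t5 [compute-bound]
step 6: L[6]=6 C[5]=5 → dur=6, Σ=43 | A=load:t6 B=compute:t5 [load-bound]
step 7: L[7]=6 C[6]=7 → dur=7, Σ=50 | A=compute:t6 B=load:t7 [compute-bound]
step 8: L[8]=9 C[7]=9 → dur=9, Σ=59 | A=load:t8 B=compute:t7 [tied]
step 9: C[8]=5 → dur=5, Σ=64 | A=compute:t8 B=idle [compute-only]

end_cycle[9] = 64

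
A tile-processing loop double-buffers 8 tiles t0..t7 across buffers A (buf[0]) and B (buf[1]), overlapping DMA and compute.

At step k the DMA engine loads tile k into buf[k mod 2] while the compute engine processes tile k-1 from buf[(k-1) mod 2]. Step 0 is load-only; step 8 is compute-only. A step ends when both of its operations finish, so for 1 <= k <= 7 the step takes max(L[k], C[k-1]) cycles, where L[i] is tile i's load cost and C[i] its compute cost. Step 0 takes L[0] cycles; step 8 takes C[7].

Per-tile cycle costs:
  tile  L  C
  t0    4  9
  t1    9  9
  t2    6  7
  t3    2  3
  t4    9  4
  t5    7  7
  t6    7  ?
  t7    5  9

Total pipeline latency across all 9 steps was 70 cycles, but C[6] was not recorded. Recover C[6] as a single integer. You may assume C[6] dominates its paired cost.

step 0 = dur = L[0]=4 = 4
step 1 = dur = max(L[1]=9, C[0]=9) = 9
step 2 = dur = max(L[2]=6, C[1]=9) = 9
step 3 = dur = max(L[3]=2, C[2]=7) = 7
step 4 = dur = max(L[4]=9, C[3]=3) = 9
step 5 = dur = max(L[5]=7, C[4]=4) = 7
step 6 = dur = max(L[6]=7, C[5]=7) = 7
step 7 = dur = max(L[7]=5, C[6]=?) = C[6]  (unknown; binding)
step 8 = dur = C[7]=9 = 9
sum of known step durations = 61
dur[7] = total - known = 70 - 61 = 9
C[6] is the binding max in step 7, so C[6] = dur[7] = 9

C[6] = 9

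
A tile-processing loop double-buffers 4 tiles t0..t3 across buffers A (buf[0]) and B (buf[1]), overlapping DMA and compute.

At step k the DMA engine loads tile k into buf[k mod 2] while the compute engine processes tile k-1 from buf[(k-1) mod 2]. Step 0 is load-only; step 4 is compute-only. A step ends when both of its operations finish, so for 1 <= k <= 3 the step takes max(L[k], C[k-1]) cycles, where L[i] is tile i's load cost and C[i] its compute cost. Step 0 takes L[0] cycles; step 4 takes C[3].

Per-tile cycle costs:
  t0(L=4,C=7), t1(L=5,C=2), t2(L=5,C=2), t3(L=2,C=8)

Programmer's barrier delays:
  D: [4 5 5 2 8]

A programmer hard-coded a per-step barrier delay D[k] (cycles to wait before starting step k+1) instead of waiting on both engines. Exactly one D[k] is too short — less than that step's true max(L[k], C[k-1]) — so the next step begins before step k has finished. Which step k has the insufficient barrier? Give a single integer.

[0] required=L[0]=4=4 vs D=4 ok
[1] required=max(L[1]=5,C[0]=7)=7 vs D=5 SHORT
[2] required=max(L[2]=5,C[1]=2)=5 vs D=5 ok
[3] required=max(L[3]=2,C[2]=2)=2 vs D=2 ok
[4] required=C[3]=8=8 vs D=8 ok

hazard at step 1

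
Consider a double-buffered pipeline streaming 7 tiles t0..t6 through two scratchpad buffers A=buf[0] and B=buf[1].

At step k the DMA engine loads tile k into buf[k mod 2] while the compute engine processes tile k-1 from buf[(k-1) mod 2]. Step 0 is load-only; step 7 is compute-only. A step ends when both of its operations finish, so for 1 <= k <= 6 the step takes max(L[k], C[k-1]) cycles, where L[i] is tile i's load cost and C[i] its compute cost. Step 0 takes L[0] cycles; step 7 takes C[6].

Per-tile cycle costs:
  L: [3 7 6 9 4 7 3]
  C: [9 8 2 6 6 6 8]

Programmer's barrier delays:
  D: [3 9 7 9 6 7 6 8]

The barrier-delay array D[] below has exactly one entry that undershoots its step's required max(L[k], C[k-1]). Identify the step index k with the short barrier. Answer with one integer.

[0] required=L[0]=3=3 vs D=3 ok
[1] required=max(L[1]=7,C[0]=9)=9 vs D=9 ok
[2] required=max(L[2]=6,C[1]=8)=8 vs D=7 SHORT
[3] required=max(L[3]=9,C[2]=2)=9 vs D=9 ok
[4] required=max(L[4]=4,C[3]=6)=6 vs D=6 ok
[5] required=max(L[5]=7,C[4]=6)=7 vs D=7 ok
[6] required=max(L[6]=3,C[5]=6)=6 vs D=6 ok
[7] required=C[6]=8=8 vs D=8 ok

hazard at step 2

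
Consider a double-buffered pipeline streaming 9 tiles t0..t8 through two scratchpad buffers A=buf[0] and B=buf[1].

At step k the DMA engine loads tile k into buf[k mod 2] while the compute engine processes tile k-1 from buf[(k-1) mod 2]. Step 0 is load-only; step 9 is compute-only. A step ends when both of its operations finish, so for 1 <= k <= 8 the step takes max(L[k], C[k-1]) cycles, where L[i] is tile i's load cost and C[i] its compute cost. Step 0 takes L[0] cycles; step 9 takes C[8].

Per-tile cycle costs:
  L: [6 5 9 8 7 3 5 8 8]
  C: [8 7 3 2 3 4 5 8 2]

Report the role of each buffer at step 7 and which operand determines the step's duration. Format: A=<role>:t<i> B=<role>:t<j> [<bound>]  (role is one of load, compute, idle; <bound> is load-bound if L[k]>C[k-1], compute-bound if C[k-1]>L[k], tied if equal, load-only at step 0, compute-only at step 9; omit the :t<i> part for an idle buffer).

k=0 load=t0/6c comp=- wait=6 total=6
k=1 load=t1/5c comp=t0/8c wait=8 total=14
k=2 load=t2/9c comp=t1/7c wait=9 total=23
k=3 load=t3/8c comp=t2/3c wait=8 total=31
k=4 load=t4/7c comp=t3/2c wait=7 total=38
k=5 load=t5/3c comp=t4/3c wait=3 total=41
k=6 load=t6/5c comp=t5/4c wait=5 total=46
k=7 load=t7/8c comp=t6/5c wait=8 total=54
k=8 load=t8/8c comp=t7/8c wait=8 total=62
k=9 load=- comp=t8/2c wait=2 total=64

step 7: A=compute:t6 B=load:t7 [load-bound]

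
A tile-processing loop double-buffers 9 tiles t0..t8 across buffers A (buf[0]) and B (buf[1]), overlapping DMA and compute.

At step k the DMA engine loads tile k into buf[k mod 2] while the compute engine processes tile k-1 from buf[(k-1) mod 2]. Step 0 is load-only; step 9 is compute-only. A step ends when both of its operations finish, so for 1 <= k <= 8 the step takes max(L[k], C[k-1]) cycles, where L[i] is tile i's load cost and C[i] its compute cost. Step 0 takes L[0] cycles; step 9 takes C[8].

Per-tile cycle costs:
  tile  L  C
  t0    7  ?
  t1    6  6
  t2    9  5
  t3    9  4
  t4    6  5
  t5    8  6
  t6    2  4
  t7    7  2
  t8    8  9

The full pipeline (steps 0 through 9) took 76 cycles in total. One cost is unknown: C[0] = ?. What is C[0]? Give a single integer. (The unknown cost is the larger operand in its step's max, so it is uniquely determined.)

step 0: dur = L[0]=7 = 7
step 1: dur = max(L[1]=6, C[0]=?) = C[0]  (unknown; binding)
step 2: dur = max(L[2]=9, C[1]=6) = 9
step 3: dur = max(L[3]=9, C[2]=5) = 9
step 4: dur = max(L[4]=6, C[3]=4) = 6
step 5: dur = max(L[5]=8, C[4]=5) = 8
step 6: dur = max(L[6]=2, C[5]=6) = 6
step 7: dur = max(L[7]=7, C[6]=4) = 7
step 8: dur = max(L[8]=8, C[7]=2) = 8
step 9: dur = C[8]=9 = 9
sum of known step durations = 69
dur[1] = total - known = 76 - 69 = 7
C[0] is the binding max in step 1, so C[0] = dur[1] = 7

C[0] = 7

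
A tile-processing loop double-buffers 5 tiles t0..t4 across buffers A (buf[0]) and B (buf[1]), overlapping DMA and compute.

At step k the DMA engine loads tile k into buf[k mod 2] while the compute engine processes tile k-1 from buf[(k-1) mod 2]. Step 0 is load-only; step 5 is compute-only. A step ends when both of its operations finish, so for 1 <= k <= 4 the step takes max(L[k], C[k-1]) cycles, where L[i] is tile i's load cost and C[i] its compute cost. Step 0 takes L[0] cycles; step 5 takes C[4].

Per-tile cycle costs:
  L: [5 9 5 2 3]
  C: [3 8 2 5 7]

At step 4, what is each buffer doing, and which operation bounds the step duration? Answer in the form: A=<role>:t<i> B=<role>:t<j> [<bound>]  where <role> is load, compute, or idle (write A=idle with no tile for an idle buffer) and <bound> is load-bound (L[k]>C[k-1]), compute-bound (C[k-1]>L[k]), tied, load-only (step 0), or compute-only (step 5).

[0] DMA t0→A (5c) ∥ CU idle ⇒ 5c, clock 5
[1] DMA t1→B (9c) ∥ CU A:t0 (3c) ⇒ 9c, clock 14
[2] DMA t2→A (5c) ∥ CU B:t1 (8c) ⇒ 8c, clock 22
[3] DMA t3→B (2c) ∥ CU A:t2 (2c) ⇒ 2c, clock 24
[4] DMA t4→A (3c) ∥ CU B:t3 (5c) ⇒ 5c, clock 29
[5] DMA idle ∥ CU A:t4 (7c) ⇒ 7c, clock 36

step 4: A=load:t4 B=compute:t3 [compute-bound]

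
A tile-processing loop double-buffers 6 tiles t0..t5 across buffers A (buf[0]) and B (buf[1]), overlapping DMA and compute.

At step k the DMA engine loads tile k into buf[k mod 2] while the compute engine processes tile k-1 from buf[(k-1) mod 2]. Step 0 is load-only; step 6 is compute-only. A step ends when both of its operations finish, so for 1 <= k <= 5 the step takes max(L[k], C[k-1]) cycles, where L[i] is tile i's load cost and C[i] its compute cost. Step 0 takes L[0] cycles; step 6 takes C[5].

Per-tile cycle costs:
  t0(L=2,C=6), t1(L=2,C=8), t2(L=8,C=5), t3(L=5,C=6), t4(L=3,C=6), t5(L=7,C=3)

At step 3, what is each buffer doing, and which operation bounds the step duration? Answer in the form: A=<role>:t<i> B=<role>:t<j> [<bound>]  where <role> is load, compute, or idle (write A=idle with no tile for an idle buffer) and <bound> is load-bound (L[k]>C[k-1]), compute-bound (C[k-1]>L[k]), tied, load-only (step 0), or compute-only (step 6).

step 0: L[0]=2 → dur=2, Σ=2 | A=load:t0 B=idle [load-only]
step 1: L[1]=2 C[0]=6 → dur=6, Σ=8 | A=compute:t0 B=load:t1 [compute-bound]
step 2: L[2]=8 C[1]=8 → dur=8, Σ=16 | A=load:t2 B=compute:t1 [tied]
step 3: L[3]=5 C[2]=5 → dur=5, Σ=21 | A=compute:t2 B=load:t3 [tied]
step 4: L[4]=3 C[3]=6 → dur=6, Σ=27 | A=load:t4 B=compute:t3 [compute-bound]
step 5: L[5]=7 C[4]=6 → dur=7, Σ=34 | A=compute:t4 B=load:t5 [load-bound]
step 6: C[5]=3 → dur=3, Σ=37 | A=idle B=compute:t5 [compute-only]

step 3: A=compute:t2 B=load:t3 [tied]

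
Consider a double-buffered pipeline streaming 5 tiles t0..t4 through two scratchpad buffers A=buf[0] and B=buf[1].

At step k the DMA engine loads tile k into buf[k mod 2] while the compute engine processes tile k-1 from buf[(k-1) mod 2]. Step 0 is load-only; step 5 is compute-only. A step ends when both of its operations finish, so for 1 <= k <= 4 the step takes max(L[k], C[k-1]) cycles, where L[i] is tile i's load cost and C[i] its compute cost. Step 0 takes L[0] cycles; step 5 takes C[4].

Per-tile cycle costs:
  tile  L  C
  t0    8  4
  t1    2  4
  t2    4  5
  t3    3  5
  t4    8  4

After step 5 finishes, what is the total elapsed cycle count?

end_cycle[5] = 33

step 0: L[0]=8 → dur=8, Σ=8 | A=load:t0 B=idle [load-only]
step 1: L[1]=2 C[0]=4 → dur=4, Σ=12 | A=compute:t0 B=load:t1 [compute-bound]
step 2: L[2]=4 C[1]=4 → dur=4, Σ=16 | A=load:t2 B=compute:t1 [tied]
step 3: L[3]=3 C[2]=5 → dur=5, Σ=21 | A=compute:t2 B=load:t3 [compute-bound]
step 4: L[4]=8 C[3]=5 → dur=8, Σ=29 | A=load:t4 B=compute:t3 [load-bound]
step 5: C[4]=4 → dur=4, Σ=33 | A=compute:t4 B=idle [compute-only]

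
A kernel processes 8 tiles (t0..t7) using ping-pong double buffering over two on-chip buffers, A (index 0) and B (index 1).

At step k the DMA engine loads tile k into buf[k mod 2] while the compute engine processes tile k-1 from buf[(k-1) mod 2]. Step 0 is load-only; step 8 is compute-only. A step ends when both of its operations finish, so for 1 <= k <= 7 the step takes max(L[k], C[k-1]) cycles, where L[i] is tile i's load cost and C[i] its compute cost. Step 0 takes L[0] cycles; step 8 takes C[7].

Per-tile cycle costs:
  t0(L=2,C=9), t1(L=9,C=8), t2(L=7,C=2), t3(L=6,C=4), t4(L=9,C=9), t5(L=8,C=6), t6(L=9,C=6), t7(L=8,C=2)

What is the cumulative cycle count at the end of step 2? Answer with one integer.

end_cycle[2] = 19

  0. 2=2c; end=2; A:t0 B:-
  1. max(9,9)=9c; end=11; A:t0 B:t1
  2. max(7,8)=8c; end=19; A:t2 B:t1
  3. max(6,2)=6c; end=25; A:t2 B:t3
  4. max(9,4)=9c; end=34; A:t4 B:t3
  5. max(8,9)=9c; end=43; A:t4 B:t5
  6. max(9,6)=9c; end=52; A:t6 B:t5
  7. max(8,6)=8c; end=60; A:t6 B:t7
  8. 2=2c; end=62; A:t6 B:t7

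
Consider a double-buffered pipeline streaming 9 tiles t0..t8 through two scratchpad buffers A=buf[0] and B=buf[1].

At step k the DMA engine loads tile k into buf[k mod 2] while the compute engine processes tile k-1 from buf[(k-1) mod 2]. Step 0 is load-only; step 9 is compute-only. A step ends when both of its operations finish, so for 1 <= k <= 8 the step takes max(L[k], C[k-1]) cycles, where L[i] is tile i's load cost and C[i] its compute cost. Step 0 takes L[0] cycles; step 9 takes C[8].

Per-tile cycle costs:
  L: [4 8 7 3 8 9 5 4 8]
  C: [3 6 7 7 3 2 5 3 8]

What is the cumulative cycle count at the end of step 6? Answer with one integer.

end_cycle[6] = 48

  0. 4=4c; end=4; A:t0 B:-
  1. max(8,3)=8c; end=12; A:t0 B:t1
  2. max(7,6)=7c; end=19; A:t2 B:t1
  3. max(3,7)=7c; end=26; A:t2 B:t3
  4. max(8,7)=8c; end=34; A:t4 B:t3
  5. max(9,3)=9c; end=43; A:t4 B:t5
  6. max(5,2)=5c; end=48; A:t6 B:t5
  7. max(4,5)=5c; end=53; A:t6 B:t7
  8. max(8,3)=8c; end=61; A:t8 B:t7
  9. 8=8c; end=69; A:t8 B:t7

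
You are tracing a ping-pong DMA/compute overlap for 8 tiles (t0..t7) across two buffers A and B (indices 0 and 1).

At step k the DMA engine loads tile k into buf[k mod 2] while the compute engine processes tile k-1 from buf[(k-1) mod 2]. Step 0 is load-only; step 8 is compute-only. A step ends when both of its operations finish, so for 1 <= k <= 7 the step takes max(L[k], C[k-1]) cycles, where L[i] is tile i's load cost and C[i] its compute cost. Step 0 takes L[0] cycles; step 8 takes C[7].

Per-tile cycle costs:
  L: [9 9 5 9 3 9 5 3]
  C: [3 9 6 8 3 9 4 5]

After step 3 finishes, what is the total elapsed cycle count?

end_cycle[3] = 36

[0] DMA t0→A (9c) ∥ CU idle ⇒ 9c, clock 9
[1] DMA t1→B (9c) ∥ CU A:t0 (3c) ⇒ 9c, clock 18
[2] DMA t2→A (5c) ∥ CU B:t1 (9c) ⇒ 9c, clock 27
[3] DMA t3→B (9c) ∥ CU A:t2 (6c) ⇒ 9c, clock 36
[4] DMA t4→A (3c) ∥ CU B:t3 (8c) ⇒ 8c, clock 44
[5] DMA t5→B (9c) ∥ CU A:t4 (3c) ⇒ 9c, clock 53
[6] DMA t6→A (5c) ∥ CU B:t5 (9c) ⇒ 9c, clock 62
[7] DMA t7→B (3c) ∥ CU A:t6 (4c) ⇒ 4c, clock 66
[8] DMA idle ∥ CU B:t7 (5c) ⇒ 5c, clock 71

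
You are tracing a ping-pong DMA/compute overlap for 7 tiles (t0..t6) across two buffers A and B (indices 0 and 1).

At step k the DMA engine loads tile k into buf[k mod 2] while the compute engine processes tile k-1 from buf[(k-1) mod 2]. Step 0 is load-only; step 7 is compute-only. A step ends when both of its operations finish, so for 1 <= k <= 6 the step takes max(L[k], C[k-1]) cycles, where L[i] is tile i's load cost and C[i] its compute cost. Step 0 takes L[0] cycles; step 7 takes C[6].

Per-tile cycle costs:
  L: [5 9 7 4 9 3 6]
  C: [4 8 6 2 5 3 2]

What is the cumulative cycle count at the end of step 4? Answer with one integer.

end_cycle[4] = 37

[0] DMA t0→A (5c) ∥ CU idle ⇒ 5c, clock 5
[1] DMA t1→B (9c) ∥ CU A:t0 (4c) ⇒ 9c, clock 14
[2] DMA t2→A (7c) ∥ CU B:t1 (8c) ⇒ 8c, clock 22
[3] DMA t3→B (4c) ∥ CU A:t2 (6c) ⇒ 6c, clock 28
[4] DMA t4→A (9c) ∥ CU B:t3 (2c) ⇒ 9c, clock 37
[5] DMA t5→B (3c) ∥ CU A:t4 (5c) ⇒ 5c, clock 42
[6] DMA t6→A (6c) ∥ CU B:t5 (3c) ⇒ 6c, clock 48
[7] DMA idle ∥ CU A:t6 (2c) ⇒ 2c, clock 50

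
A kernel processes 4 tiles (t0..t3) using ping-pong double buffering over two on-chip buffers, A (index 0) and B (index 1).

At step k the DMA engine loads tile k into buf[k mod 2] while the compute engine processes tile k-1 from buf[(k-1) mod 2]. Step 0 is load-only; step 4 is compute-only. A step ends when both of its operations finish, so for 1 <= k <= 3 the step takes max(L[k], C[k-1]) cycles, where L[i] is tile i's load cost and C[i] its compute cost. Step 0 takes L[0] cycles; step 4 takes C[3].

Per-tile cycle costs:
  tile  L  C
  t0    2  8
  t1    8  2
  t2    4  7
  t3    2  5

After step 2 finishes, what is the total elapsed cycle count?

step 0: L[0]=2 → dur=2, Σ=2 | A=load:t0 B=idle [load-only]
step 1: L[1]=8 C[0]=8 → dur=8, Σ=10 | A=compute:t0 B=load:t1 [tied]
step 2: L[2]=4 C[1]=2 → dur=4, Σ=14 | A=load:t2 B=compute:t1 [load-bound]
step 3: L[3]=2 C[2]=7 → dur=7, Σ=21 | A=compute:t2 B=load:t3 [compute-bound]
step 4: C[3]=5 → dur=5, Σ=26 | A=idle B=compute:t3 [compute-only]

end_cycle[2] = 14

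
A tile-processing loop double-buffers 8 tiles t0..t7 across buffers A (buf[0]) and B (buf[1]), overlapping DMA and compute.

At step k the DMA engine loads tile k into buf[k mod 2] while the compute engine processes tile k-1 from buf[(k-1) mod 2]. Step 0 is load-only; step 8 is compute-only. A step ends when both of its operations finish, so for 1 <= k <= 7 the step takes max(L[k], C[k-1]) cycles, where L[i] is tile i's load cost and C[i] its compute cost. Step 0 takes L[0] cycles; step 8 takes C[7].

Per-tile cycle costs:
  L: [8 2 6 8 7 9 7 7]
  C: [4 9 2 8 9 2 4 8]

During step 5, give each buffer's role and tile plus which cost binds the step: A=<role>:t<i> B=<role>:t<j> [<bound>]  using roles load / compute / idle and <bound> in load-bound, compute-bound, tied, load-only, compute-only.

step 5: A=compute:t4 B=load:t5 [tied]

step 0: L[0]=8 → dur=8, Σ=8 | A=load:t0 B=idle [load-only]
step 1: L[1]=2 C[0]=4 → dur=4, Σ=12 | A=compute:t0 B=load:t1 [compute-bound]
step 2: L[2]=6 C[1]=9 → dur=9, Σ=21 | A=load:t2 B=compute:t1 [compute-bound]
step 3: L[3]=8 C[2]=2 → dur=8, Σ=29 | A=compute:t2 B=load:t3 [load-bound]
step 4: L[4]=7 C[3]=8 → dur=8, Σ=37 | A=load:t4 B=compute:t3 [compute-bound]
step 5: L[5]=9 C[4]=9 → dur=9, Σ=46 | A=compute:t4 B=load:t5 [tied]
step 6: L[6]=7 C[5]=2 → dur=7, Σ=53 | A=load:t6 B=compute:t5 [load-bound]
step 7: L[7]=7 C[6]=4 → dur=7, Σ=60 | A=compute:t6 B=load:t7 [load-bound]
step 8: C[7]=8 → dur=8, Σ=68 | A=idle B=compute:t7 [compute-only]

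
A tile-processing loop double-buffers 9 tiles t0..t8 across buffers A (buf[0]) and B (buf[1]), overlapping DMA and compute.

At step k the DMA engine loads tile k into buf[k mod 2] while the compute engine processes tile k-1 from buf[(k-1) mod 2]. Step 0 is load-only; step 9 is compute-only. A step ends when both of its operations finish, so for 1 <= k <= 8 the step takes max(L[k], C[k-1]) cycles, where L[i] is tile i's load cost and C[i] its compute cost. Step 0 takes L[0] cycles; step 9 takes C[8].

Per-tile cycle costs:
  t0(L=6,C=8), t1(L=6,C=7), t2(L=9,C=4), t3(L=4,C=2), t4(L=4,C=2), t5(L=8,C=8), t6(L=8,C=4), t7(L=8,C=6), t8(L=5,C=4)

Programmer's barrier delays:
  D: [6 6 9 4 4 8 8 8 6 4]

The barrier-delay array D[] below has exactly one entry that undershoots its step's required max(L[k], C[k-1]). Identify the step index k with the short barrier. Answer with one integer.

hazard at step 1

k=0 barrier L[0]=6→6c, D[0]=6 ok
k=1 barrier max(L[1]=6,C[0]=8)→8c, D[1]=6 SHORT
k=2 barrier max(L[2]=9,C[1]=7)→9c, D[2]=9 ok
k=3 barrier max(L[3]=4,C[2]=4)→4c, D[3]=4 ok
k=4 barrier max(L[4]=4,C[3]=2)→4c, D[4]=4 ok
k=5 barrier max(L[5]=8,C[4]=2)→8c, D[5]=8 ok
k=6 barrier max(L[6]=8,C[5]=8)→8c, D[6]=8 ok
k=7 barrier max(L[7]=8,C[6]=4)→8c, D[7]=8 ok
k=8 barrier max(L[8]=5,C[7]=6)→6c, D[8]=6 ok
k=9 barrier C[8]=4→4c, D[9]=4 ok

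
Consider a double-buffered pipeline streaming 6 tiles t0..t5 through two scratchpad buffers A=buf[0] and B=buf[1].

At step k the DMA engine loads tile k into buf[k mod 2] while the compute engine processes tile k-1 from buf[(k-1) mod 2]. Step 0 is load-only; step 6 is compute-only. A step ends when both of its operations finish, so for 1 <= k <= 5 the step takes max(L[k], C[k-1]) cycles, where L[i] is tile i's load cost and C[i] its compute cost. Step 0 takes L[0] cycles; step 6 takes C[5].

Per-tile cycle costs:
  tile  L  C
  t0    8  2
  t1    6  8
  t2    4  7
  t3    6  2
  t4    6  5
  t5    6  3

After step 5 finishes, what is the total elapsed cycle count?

end_cycle[5] = 41

k=0 load=t0/8c comp=- wait=8 total=8
k=1 load=t1/6c comp=t0/2c wait=6 total=14
k=2 load=t2/4c comp=t1/8c wait=8 total=22
k=3 load=t3/6c comp=t2/7c wait=7 total=29
k=4 load=t4/6c comp=t3/2c wait=6 total=35
k=5 load=t5/6c comp=t4/5c wait=6 total=41
k=6 load=- comp=t5/3c wait=3 total=44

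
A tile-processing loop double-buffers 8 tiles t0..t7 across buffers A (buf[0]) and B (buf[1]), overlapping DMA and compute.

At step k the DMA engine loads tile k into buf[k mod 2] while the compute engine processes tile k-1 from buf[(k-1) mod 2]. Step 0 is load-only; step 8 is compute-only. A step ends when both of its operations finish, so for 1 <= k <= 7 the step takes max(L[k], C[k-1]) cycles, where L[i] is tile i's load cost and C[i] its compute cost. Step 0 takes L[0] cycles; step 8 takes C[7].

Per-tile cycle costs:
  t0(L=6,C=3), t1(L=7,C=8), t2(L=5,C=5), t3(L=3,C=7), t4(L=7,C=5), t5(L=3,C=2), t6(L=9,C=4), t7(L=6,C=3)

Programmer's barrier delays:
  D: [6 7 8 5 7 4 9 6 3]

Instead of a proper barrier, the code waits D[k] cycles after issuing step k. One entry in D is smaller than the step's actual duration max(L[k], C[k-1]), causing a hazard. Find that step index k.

k=0 barrier L[0]=6→6c, D[0]=6 ok
k=1 barrier max(L[1]=7,C[0]=3)→7c, D[1]=7 ok
k=2 barrier max(L[2]=5,C[1]=8)→8c, D[2]=8 ok
k=3 barrier max(L[3]=3,C[2]=5)→5c, D[3]=5 ok
k=4 barrier max(L[4]=7,C[3]=7)→7c, D[4]=7 ok
k=5 barrier max(L[5]=3,C[4]=5)→5c, D[5]=4 SHORT
k=6 barrier max(L[6]=9,C[5]=2)→9c, D[6]=9 ok
k=7 barrier max(L[7]=6,C[6]=4)→6c, D[7]=6 ok
k=8 barrier C[7]=3→3c, D[8]=3 ok

hazard at step 5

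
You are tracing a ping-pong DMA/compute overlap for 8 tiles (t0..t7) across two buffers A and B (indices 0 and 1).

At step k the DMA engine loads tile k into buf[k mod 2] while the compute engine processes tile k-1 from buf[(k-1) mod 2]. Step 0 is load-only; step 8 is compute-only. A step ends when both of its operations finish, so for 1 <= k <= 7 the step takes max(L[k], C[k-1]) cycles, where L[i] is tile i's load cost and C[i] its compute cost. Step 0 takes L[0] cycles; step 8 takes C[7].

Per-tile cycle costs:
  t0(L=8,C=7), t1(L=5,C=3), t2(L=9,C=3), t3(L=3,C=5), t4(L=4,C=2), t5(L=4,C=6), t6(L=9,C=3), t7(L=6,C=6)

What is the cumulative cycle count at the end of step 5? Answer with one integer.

end_cycle[5] = 36

[0] DMA t0→A (8c) ∥ CU idle ⇒ 8c, clock 8
[1] DMA t1→B (5c) ∥ CU A:t0 (7c) ⇒ 7c, clock 15
[2] DMA t2→A (9c) ∥ CU B:t1 (3c) ⇒ 9c, clock 24
[3] DMA t3→B (3c) ∥ CU A:t2 (3c) ⇒ 3c, clock 27
[4] DMA t4→A (4c) ∥ CU B:t3 (5c) ⇒ 5c, clock 32
[5] DMA t5→B (4c) ∥ CU A:t4 (2c) ⇒ 4c, clock 36
[6] DMA t6→A (9c) ∥ CU B:t5 (6c) ⇒ 9c, clock 45
[7] DMA t7→B (6c) ∥ CU A:t6 (3c) ⇒ 6c, clock 51
[8] DMA idle ∥ CU B:t7 (6c) ⇒ 6c, clock 57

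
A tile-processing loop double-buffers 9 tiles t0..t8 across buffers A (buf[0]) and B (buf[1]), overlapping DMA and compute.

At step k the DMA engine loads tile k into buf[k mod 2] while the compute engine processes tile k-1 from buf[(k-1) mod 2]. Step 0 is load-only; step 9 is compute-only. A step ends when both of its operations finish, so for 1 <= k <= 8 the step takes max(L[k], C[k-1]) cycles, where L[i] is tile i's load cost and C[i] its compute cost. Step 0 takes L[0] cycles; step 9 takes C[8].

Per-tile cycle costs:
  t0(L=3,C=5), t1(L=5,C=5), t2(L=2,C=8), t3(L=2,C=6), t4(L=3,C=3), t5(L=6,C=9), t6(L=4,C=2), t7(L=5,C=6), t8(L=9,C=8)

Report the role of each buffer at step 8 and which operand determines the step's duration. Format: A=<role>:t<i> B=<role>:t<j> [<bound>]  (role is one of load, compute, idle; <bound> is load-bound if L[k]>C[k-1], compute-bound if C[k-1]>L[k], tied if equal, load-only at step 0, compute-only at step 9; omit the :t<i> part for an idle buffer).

step 8: A=load:t8 B=compute:t7 [load-bound]

[0] DMA t0→A (3c) ∥ CU idle ⇒ 3c, clock 3
[1] DMA t1→B (5c) ∥ CU A:t0 (5c) ⇒ 5c, clock 8
[2] DMA t2→A (2c) ∥ CU B:t1 (5c) ⇒ 5c, clock 13
[3] DMA t3→B (2c) ∥ CU A:t2 (8c) ⇒ 8c, clock 21
[4] DMA t4→A (3c) ∥ CU B:t3 (6c) ⇒ 6c, clock 27
[5] DMA t5→B (6c) ∥ CU A:t4 (3c) ⇒ 6c, clock 33
[6] DMA t6→A (4c) ∥ CU B:t5 (9c) ⇒ 9c, clock 42
[7] DMA t7→B (5c) ∥ CU A:t6 (2c) ⇒ 5c, clock 47
[8] DMA t8→A (9c) ∥ CU B:t7 (6c) ⇒ 9c, clock 56
[9] DMA idle ∥ CU A:t8 (8c) ⇒ 8c, clock 64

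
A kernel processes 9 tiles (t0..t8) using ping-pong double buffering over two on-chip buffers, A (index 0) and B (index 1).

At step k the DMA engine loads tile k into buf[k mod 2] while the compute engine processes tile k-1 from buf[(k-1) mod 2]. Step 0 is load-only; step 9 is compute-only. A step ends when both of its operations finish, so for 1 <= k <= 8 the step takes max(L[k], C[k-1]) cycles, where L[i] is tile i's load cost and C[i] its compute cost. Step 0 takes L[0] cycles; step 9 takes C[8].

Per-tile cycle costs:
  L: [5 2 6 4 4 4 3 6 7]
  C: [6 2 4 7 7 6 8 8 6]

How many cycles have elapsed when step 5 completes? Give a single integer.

end_cycle[5] = 35

  0. 5=5c; end=5; A:t0 B:-
  1. max(2,6)=6c; end=11; A:t0 B:t1
  2. max(6,2)=6c; end=17; A:t2 B:t1
  3. max(4,4)=4c; end=21; A:t2 B:t3
  4. max(4,7)=7c; end=28; A:t4 B:t3
  5. max(4,7)=7c; end=35; A:t4 B:t5
  6. max(3,6)=6c; end=41; A:t6 B:t5
  7. max(6,8)=8c; end=49; A:t6 B:t7
  8. max(7,8)=8c; end=57; A:t8 B:t7
  9. 6=6c; end=63; A:t8 B:t7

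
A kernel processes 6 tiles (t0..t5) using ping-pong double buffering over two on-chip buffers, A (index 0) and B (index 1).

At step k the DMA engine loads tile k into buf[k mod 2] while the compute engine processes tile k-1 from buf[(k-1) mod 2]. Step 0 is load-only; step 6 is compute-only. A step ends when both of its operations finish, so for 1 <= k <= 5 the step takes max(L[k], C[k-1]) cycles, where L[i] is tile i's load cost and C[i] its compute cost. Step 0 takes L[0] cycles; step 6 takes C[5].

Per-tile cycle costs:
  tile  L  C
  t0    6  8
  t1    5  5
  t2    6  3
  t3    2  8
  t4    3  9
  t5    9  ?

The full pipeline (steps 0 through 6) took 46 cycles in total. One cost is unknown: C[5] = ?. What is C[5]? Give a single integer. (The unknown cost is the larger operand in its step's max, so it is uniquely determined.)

C[5] = 6

step 0 → dur = L[0]=6 = 6
step 1 → dur = max(L[1]=5, C[0]=8) = 8
step 2 → dur = max(L[2]=6, C[1]=5) = 6
step 3 → dur = max(L[3]=2, C[2]=3) = 3
step 4 → dur = max(L[4]=3, C[3]=8) = 8
step 5 → dur = max(L[5]=9, C[4]=9) = 9
step 6 → dur = C[5]=? = C[5]  (unknown; binding)
sum of known step durations = 40
dur[6] = total - known = 46 - 40 = 6
C[5] is the binding max in step 6, so C[5] = dur[6] = 6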